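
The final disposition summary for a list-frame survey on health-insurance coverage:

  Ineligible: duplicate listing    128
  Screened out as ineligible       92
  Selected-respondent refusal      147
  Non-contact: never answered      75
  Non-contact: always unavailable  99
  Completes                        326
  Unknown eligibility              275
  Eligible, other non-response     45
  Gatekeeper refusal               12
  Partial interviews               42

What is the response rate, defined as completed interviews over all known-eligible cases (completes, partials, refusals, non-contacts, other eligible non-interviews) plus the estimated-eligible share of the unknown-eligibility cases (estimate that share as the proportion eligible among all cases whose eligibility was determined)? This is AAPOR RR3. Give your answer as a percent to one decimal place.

34.0%

Declined to participate = 12 + 147 = 159
No contact after all attempts = 75 + 99 = 174
Out of scope = 92 + 128 = 220
Top = 326
Known eligible = 326 + 42 + 159 + 174 + 45 = 746
e = 746 / (746 + 220) = 746 / 966 = 0.7723
e × U = 0.7723 × 275 = 212.38
Denominator = 746 + 212.38 = 958.38
RR3 = 326 / 958.38 = 0.3402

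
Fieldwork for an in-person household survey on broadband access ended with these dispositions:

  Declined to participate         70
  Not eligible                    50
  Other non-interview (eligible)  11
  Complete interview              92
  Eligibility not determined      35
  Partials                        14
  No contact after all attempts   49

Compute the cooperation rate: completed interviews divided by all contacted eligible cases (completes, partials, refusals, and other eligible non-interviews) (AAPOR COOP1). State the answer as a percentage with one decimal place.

Num → 92
Denom → 92 + 14 + 70 + 11 = 187
COOP1 = 92 / 187 = 0.4920

49.2%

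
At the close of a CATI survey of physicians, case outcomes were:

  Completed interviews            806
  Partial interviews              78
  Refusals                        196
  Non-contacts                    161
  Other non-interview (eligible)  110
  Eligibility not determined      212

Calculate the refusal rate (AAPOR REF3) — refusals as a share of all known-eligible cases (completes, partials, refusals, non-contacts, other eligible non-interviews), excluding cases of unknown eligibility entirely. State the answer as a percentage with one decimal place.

14.5%

Top = 196
Base = 806 + 78 + 196 + 161 + 110 = 1351
REF3 = 196 / 1351 = 0.1451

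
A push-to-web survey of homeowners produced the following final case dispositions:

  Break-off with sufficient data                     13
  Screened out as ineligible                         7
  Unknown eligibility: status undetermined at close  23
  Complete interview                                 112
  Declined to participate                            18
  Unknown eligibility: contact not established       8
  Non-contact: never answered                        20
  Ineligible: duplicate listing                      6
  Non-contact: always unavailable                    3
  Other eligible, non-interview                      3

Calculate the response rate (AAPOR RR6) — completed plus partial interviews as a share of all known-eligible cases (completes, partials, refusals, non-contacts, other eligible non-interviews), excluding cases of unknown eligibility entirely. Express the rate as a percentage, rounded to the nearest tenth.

74.0%

No answer / not reached = 20 + 3 = 23
Undetermined eligibility = 8 + 23 = 31
Ineligible = 7 + 6 = 13
Num: 112 + 13 = 125
Denominator: 112 + 13 + 18 + 23 + 3 = 169
RR6 = 125 / 169 = 0.7396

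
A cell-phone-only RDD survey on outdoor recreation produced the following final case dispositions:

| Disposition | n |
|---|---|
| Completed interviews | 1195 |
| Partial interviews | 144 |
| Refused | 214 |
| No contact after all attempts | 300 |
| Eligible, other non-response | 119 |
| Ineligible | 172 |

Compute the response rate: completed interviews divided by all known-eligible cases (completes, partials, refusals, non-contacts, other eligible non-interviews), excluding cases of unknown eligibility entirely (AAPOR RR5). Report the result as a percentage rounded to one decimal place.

Num = 1195
Denom = 1195 + 144 + 214 + 300 + 119 = 1972
RR5 = 1195 / 1972 = 0.6060

60.6%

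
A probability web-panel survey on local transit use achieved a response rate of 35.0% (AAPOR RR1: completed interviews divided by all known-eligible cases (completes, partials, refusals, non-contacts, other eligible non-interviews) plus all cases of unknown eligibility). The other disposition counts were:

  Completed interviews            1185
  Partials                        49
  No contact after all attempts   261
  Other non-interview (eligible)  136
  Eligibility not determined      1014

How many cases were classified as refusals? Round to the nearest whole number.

RR1 = 1185 / D = 0.350
D = 1185 / 0.350 = 3385.7
Remaining denominator categories sum to 2645
refusals = 3385.7 − 2645 ≈ 741

741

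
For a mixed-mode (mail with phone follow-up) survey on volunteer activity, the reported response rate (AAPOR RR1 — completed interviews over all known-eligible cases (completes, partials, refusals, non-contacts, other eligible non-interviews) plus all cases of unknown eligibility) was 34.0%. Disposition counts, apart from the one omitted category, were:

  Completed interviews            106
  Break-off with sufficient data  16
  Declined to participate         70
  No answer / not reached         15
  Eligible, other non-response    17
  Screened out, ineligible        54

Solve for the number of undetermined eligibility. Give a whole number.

88

RR1 = 106 / D = 0.340
D = 106 / 0.340 = 311.8
Remaining denominator categories sum to 224
undetermined eligibility = 311.8 − 224 ≈ 88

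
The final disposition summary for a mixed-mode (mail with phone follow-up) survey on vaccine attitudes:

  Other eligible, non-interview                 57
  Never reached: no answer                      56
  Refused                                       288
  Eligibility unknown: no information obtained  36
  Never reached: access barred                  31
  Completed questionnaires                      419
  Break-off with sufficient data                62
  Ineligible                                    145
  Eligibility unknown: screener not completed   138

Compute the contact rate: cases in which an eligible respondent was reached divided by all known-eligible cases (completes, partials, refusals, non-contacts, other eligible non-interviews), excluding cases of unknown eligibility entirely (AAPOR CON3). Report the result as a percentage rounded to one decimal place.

90.5%

No contact after all attempts = 56 + 31 = 87
Unknown if eligible = 138 + 36 = 174
Num → 419 + 62 + 288 + 57 = 826
Denominator → 419 + 62 + 288 + 87 + 57 = 913
CON3 = 826 / 913 = 0.9047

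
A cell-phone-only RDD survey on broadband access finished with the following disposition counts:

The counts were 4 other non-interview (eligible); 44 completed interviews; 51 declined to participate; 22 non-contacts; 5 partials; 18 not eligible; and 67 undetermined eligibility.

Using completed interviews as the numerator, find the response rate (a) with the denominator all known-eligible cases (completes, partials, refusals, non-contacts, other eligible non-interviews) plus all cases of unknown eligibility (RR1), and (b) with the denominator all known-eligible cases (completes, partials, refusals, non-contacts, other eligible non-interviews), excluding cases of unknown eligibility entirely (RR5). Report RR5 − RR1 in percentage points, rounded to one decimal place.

Num = 44
Base = 44 + 5 + 51 + 22 + 4 + 67 = 193
RR1 = 44 / 193 = 0.2280
Base = 44 + 5 + 51 + 22 + 4 = 126
RR5 = 44 / 126 = 0.3492
Difference = 34.92 − 22.80 = 12.12 percentage points

12.1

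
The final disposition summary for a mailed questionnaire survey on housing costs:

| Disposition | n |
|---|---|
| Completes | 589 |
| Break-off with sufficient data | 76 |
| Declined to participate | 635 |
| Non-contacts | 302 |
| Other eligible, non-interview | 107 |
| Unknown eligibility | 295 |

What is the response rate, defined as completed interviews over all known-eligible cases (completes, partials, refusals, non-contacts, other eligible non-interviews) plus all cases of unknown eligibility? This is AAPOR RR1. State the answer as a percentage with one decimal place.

Num → 589
Denominator → 589 + 76 + 635 + 302 + 107 + 295 = 2004
RR1 = 589 / 2004 = 0.2939

29.4%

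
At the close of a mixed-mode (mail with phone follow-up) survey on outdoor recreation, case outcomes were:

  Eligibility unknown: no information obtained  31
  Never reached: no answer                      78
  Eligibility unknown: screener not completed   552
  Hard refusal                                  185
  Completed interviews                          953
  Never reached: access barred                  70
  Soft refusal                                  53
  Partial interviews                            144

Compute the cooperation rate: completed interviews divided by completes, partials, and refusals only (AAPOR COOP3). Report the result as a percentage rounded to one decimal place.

Refusal or break-off = 185 + 53 = 238
No contact after all attempts = 78 + 70 = 148
Unknown eligibility = 552 + 31 = 583
Num → 953
Denom → 953 + 144 + 238 = 1335
COOP3 = 953 / 1335 = 0.7139

71.4%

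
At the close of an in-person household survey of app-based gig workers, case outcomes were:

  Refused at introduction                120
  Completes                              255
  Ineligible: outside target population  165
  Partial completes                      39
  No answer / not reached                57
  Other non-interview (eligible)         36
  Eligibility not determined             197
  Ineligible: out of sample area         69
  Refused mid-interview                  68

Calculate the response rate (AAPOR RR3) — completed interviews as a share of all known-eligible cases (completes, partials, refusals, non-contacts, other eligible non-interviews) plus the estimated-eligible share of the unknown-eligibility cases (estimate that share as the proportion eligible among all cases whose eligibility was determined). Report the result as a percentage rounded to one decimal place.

Refusals = 120 + 68 = 188
Ineligible = 165 + 69 = 234
Top → 255
Eligible (known) → 255 + 39 + 188 + 57 + 36 = 575
e = 575 / (575 + 234) = 575 / 809 = 0.7108
e × U → 0.7108 × 197 = 140.03
Denom → 575 + 140.03 = 715.03
RR3 = 255 / 715.03 = 0.3566

35.7%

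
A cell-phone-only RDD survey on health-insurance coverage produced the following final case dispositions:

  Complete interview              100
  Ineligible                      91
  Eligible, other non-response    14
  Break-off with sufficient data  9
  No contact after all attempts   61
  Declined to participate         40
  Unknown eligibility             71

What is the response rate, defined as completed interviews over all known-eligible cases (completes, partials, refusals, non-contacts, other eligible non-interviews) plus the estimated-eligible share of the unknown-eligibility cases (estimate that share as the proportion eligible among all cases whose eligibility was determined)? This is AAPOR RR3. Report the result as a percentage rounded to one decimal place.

36.4%

Top: 100
Determined eligible: 100 + 9 + 40 + 61 + 14 = 224
e = 224 / (224 + 91) = 224 / 315 = 0.7111
e × U: 0.7111 × 71 = 50.49
Denom: 224 + 50.49 = 274.49
RR3 = 100 / 274.49 = 0.3643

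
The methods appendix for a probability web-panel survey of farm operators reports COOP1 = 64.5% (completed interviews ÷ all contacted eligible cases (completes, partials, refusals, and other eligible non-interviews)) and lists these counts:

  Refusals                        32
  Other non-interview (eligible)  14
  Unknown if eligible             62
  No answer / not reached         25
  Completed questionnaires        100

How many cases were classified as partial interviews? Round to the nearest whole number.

COOP1 = 100 / D = 0.645
D = 100 / 0.645 = 155.0
Other denominator terms total 146
partial interviews = 155.0 − 146 ≈ 9

9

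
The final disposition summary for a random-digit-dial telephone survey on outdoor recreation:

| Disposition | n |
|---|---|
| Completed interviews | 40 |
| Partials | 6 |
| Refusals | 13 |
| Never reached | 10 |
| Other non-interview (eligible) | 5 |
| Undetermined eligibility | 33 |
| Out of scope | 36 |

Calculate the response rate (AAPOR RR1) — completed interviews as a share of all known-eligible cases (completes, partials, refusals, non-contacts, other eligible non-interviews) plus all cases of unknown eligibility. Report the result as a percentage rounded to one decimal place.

Numerator → 40
Denominator → 40 + 6 + 13 + 10 + 5 + 33 = 107
RR1 = 40 / 107 = 0.3738

37.4%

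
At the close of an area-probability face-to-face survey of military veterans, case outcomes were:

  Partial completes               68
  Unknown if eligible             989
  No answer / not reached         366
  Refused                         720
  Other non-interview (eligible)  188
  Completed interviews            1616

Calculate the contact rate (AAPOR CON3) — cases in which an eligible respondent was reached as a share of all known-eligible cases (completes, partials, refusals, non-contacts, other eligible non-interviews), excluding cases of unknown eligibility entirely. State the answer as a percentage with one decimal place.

87.6%

Num = 1616 + 68 + 720 + 188 = 2592
Denominator = 1616 + 68 + 720 + 366 + 188 = 2958
CON3 = 2592 / 2958 = 0.8763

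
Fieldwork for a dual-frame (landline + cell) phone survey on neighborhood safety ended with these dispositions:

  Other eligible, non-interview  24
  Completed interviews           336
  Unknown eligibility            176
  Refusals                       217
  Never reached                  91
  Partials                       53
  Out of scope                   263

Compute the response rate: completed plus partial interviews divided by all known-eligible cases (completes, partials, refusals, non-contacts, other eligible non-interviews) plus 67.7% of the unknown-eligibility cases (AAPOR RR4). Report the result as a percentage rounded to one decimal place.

46.3%

Num → 336 + 53 = 389
Determined eligible → 336 + 53 + 217 + 91 + 24 = 721
Eligible share of unknowns → 0.6770 × 176 = 119.15
Base → 721 + 119.15 = 840.15
RR4 = 389 / 840.15 = 0.4630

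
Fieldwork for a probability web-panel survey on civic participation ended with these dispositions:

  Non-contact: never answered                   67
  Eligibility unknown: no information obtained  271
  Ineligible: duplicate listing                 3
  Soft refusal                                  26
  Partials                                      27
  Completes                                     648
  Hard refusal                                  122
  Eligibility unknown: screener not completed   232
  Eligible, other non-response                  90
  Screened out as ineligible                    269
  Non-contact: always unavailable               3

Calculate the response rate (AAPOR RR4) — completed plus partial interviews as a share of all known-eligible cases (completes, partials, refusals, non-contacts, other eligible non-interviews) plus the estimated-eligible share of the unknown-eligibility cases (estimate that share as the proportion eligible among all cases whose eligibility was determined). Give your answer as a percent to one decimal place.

49.0%

Refusals = 122 + 26 = 148
Non-contacts = 67 + 3 = 70
Eligibility not determined = 232 + 271 = 503
Ineligible = 269 + 3 = 272
Num → 648 + 27 = 675
Determined eligible → 648 + 27 + 148 + 70 + 90 = 983
e = 983 / (983 + 272) = 983 / 1255 = 0.7833
e × U → 0.7833 × 503 = 394.00
Denom → 983 + 394.00 = 1377.00
RR4 = 675 / 1377.00 = 0.4902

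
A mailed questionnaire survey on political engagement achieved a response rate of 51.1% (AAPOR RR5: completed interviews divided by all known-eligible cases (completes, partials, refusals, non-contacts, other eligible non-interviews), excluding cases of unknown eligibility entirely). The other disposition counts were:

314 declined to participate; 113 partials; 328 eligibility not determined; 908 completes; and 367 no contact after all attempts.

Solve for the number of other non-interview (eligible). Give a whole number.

75

RR5 = 908 / D = 0.511
D = 908 / 0.511 = 1776.9
Rest of base = 1702
other non-interview (eligible) = 1776.9 − 1702 ≈ 75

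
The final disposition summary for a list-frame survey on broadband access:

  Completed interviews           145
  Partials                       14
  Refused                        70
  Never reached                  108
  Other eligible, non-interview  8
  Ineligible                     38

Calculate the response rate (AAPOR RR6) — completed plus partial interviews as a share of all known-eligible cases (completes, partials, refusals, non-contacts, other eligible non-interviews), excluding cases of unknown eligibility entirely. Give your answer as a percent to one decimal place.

Top = 145 + 14 = 159
Base = 145 + 14 + 70 + 108 + 8 = 345
RR6 = 159 / 345 = 0.4609

46.1%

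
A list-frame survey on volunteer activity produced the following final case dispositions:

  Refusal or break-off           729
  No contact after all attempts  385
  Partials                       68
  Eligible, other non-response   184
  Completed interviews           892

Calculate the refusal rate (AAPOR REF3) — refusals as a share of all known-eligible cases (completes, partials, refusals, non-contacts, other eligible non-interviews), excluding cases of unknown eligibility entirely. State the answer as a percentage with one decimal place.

Num: 729
Denominator: 892 + 68 + 729 + 385 + 184 = 2258
REF3 = 729 / 2258 = 0.3229

32.3%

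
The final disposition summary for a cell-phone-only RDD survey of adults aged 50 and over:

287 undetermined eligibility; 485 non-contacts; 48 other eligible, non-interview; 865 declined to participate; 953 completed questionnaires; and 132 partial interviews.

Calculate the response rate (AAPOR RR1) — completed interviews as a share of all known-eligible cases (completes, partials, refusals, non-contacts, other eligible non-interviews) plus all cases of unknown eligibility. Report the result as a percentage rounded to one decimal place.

34.4%

Numerator: 953
Denominator: 953 + 132 + 865 + 485 + 48 + 287 = 2770
RR1 = 953 / 2770 = 0.3440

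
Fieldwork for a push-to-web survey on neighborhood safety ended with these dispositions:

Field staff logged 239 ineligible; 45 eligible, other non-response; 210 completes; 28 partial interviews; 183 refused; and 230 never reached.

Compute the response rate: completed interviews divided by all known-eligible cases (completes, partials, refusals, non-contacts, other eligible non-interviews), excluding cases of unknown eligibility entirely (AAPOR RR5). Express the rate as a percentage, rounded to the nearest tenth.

30.2%

Num = 210
Denominator = 210 + 28 + 183 + 230 + 45 = 696
RR5 = 210 / 696 = 0.3017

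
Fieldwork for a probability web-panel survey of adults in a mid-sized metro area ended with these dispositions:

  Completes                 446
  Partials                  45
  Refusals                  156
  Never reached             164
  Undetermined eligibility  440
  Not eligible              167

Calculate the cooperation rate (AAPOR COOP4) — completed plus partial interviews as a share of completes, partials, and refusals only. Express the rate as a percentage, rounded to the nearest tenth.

Num = 446 + 45 = 491
Denom = 446 + 45 + 156 = 647
COOP4 = 491 / 647 = 0.7589

75.9%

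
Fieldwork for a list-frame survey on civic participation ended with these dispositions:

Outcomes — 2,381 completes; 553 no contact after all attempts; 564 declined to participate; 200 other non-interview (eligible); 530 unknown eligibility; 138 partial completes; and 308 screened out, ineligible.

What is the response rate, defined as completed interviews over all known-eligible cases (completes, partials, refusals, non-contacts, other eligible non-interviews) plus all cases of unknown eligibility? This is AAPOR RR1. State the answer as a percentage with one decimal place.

Num → 2381
Denominator → 2381 + 138 + 564 + 553 + 200 + 530 = 4366
RR1 = 2381 / 4366 = 0.5454

54.5%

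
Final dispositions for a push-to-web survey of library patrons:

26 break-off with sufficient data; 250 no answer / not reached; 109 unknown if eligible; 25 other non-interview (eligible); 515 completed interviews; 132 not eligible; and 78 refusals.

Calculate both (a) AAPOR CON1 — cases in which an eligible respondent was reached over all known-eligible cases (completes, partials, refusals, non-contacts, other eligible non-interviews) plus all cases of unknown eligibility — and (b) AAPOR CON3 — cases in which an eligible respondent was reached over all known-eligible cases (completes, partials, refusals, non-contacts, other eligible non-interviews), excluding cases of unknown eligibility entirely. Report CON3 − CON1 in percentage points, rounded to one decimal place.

Top → 515 + 26 + 78 + 25 = 644
Denominator → 515 + 26 + 78 + 250 + 25 + 109 = 1003
CON1 = 644 / 1003 = 0.6421
Denominator → 515 + 26 + 78 + 250 + 25 = 894
CON3 = 644 / 894 = 0.7204
Difference = 72.04 − 64.21 = 7.83 percentage points

7.8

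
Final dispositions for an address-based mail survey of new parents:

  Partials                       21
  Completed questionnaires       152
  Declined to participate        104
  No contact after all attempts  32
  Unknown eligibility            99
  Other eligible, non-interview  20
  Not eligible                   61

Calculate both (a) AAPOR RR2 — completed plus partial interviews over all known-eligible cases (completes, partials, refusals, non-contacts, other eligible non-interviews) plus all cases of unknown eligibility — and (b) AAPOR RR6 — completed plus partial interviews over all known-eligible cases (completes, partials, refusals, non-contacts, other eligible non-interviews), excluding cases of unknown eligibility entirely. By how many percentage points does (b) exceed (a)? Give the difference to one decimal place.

12.2

Top = 152 + 21 = 173
Base = 152 + 21 + 104 + 32 + 20 + 99 = 428
RR2 = 173 / 428 = 0.4042
Base = 152 + 21 + 104 + 32 + 20 = 329
RR6 = 173 / 329 = 0.5258
Difference = 52.58 − 40.42 = 12.16 percentage points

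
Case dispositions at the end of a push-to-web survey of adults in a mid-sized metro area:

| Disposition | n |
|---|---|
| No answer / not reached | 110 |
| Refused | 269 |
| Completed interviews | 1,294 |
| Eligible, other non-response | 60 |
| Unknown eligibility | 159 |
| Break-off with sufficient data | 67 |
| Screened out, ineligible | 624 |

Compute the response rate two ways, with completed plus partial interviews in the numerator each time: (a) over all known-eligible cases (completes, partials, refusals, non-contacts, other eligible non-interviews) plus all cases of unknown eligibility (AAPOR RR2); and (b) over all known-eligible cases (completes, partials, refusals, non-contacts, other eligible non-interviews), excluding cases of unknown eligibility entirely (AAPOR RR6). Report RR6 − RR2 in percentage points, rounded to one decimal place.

6.1

Numerator → 1294 + 67 = 1361
Denom → 1294 + 67 + 269 + 110 + 60 + 159 = 1959
RR2 = 1361 / 1959 = 0.6947
Denom → 1294 + 67 + 269 + 110 + 60 = 1800
RR6 = 1361 / 1800 = 0.7561
Difference = 75.61 − 69.47 = 6.14 percentage points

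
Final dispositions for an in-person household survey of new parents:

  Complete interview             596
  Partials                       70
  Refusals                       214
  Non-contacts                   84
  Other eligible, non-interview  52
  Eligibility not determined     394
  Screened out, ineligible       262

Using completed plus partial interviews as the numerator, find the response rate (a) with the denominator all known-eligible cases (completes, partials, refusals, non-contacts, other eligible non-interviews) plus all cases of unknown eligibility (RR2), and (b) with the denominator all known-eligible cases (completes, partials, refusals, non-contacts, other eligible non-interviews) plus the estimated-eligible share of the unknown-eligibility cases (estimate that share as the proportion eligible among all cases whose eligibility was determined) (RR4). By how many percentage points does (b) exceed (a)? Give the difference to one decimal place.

Num → 596 + 70 = 666
Base → 596 + 70 + 214 + 84 + 52 + 394 = 1410
RR2 = 666 / 1410 = 0.4723
Known eligible → 596 + 70 + 214 + 84 + 52 = 1016
e = 1016 / (1016 + 262) = 1016 / 1278 = 0.7950
Estimated eligible among unknowns → 0.7950 × 394 = 313.23
Base → 1016 + 313.23 = 1329.23
RR4 = 666 / 1329.23 = 0.5010
Difference = 50.10 − 47.23 = 2.87 percentage points

2.9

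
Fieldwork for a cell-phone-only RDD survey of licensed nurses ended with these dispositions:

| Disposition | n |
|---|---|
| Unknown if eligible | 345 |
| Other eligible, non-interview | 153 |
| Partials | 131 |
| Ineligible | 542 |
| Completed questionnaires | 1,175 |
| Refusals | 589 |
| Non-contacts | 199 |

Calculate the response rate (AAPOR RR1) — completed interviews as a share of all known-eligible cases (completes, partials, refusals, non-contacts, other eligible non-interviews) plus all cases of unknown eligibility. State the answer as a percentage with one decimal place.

45.3%

Top: 1175
Denom: 1175 + 131 + 589 + 199 + 153 + 345 = 2592
RR1 = 1175 / 2592 = 0.4533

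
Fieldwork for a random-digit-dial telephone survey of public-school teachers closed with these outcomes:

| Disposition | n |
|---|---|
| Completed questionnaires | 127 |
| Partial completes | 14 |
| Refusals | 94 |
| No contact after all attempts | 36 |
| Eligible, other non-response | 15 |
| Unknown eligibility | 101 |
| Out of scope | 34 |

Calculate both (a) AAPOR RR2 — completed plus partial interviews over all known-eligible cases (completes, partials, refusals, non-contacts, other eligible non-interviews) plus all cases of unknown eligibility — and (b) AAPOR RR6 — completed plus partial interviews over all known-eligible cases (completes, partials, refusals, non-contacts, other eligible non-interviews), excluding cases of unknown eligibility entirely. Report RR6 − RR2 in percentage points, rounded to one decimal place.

Num = 127 + 14 = 141
Denom = 127 + 14 + 94 + 36 + 15 + 101 = 387
RR2 = 141 / 387 = 0.3643
Denom = 127 + 14 + 94 + 36 + 15 = 286
RR6 = 141 / 286 = 0.4930
Difference = 49.30 − 36.43 = 12.87 percentage points

12.9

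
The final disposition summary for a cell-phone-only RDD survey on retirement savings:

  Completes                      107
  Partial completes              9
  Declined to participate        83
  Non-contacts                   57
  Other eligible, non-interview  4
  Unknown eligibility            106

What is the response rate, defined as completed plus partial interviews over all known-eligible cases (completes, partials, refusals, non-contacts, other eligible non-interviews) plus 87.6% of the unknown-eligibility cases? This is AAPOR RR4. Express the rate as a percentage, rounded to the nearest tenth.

32.9%

Numerator → 107 + 9 = 116
Known eligible → 107 + 9 + 83 + 57 + 4 = 260
Estimated eligible among unknowns → 0.8760 × 106 = 92.86
Denom → 260 + 92.86 = 352.86
RR4 = 116 / 352.86 = 0.3287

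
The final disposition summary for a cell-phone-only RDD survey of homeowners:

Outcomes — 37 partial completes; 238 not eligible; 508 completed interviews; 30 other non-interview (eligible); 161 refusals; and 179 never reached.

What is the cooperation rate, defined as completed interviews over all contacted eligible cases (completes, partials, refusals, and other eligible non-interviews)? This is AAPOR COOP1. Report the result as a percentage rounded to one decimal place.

Numerator = 508
Base = 508 + 37 + 161 + 30 = 736
COOP1 = 508 / 736 = 0.6902

69.0%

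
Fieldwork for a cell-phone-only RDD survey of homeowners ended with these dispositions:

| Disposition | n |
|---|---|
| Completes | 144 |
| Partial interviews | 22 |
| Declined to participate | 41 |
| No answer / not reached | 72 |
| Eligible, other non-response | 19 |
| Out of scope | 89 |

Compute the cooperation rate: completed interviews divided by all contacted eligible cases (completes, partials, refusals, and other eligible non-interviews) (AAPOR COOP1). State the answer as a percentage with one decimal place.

Top = 144
Base = 144 + 22 + 41 + 19 = 226
COOP1 = 144 / 226 = 0.6372

63.7%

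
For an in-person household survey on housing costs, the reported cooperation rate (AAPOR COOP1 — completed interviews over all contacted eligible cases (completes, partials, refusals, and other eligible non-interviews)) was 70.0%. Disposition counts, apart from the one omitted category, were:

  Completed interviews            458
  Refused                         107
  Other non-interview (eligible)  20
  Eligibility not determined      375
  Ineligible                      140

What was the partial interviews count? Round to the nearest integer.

COOP1 = 458 / D = 0.700
D = 458 / 0.700 = 654.3
Remaining denominator categories sum to 585
partial interviews = 654.3 − 585 ≈ 69

69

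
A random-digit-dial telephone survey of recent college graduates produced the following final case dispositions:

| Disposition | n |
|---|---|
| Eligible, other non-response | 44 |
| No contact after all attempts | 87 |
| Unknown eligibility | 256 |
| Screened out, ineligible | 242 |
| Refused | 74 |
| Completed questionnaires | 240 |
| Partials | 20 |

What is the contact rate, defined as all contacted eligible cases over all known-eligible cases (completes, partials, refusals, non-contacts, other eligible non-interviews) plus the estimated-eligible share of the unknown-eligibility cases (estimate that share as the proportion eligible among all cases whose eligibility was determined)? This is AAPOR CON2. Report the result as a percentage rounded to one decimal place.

Top → 240 + 20 + 74 + 44 = 378
Eligible (known) → 240 + 20 + 74 + 87 + 44 = 465
e = 465 / (465 + 242) = 465 / 707 = 0.6577
e × U → 0.6577 × 256 = 168.37
Base → 465 + 168.37 = 633.37
CON2 = 378 / 633.37 = 0.5968

59.7%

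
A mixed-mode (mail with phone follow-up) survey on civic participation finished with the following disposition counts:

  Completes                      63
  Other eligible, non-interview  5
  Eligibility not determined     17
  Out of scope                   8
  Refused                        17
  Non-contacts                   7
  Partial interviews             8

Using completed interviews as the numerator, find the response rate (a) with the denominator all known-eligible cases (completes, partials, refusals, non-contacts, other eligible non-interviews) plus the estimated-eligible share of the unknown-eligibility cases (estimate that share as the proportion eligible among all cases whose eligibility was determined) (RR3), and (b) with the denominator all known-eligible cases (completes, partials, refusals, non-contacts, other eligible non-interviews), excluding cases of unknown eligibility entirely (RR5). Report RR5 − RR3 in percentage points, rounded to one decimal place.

Num: 63
Eligible (known): 63 + 8 + 17 + 7 + 5 = 100
e = 100 / (100 + 8) = 100 / 108 = 0.9259
Estimated eligible among unknowns: 0.9259 × 17 = 15.74
Denominator: 100 + 15.74 = 115.74
RR3 = 63 / 115.74 = 0.5443
Denominator: 63 + 8 + 17 + 7 + 5 = 100
RR5 = 63 / 100 = 0.6300
Difference = 63.00 − 54.43 = 8.57 percentage points

8.6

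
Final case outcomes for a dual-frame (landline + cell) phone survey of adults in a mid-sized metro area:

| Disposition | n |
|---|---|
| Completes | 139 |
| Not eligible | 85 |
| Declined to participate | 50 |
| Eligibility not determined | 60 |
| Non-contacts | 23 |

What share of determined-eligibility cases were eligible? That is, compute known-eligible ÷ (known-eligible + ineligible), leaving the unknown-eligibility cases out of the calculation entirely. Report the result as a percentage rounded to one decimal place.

71.4%

Eligible (known) = 139 + 50 + 23 = 212
e = 212 / (212 + 85) = 212 / 297 = 0.7138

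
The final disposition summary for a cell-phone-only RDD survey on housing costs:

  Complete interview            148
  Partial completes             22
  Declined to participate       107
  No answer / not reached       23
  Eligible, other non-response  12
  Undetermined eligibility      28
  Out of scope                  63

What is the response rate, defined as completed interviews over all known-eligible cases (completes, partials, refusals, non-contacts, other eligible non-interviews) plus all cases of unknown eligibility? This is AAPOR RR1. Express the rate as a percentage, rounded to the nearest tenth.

43.5%

Numerator = 148
Denominator = 148 + 22 + 107 + 23 + 12 + 28 = 340
RR1 = 148 / 340 = 0.4353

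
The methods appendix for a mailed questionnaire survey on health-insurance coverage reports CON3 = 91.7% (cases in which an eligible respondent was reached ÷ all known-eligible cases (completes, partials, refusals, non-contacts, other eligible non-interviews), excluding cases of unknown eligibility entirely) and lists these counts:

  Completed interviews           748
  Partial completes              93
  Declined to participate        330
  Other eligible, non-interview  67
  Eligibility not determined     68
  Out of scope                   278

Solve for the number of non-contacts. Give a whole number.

Num: 748 + 93 + 330 + 67 = 1238
CON3 = 1238 / D = 0.917
D = 1238 / 0.917 = 1350.1
Other denominator terms total 1238
non-contacts = 1350.1 − 1238 ≈ 112

112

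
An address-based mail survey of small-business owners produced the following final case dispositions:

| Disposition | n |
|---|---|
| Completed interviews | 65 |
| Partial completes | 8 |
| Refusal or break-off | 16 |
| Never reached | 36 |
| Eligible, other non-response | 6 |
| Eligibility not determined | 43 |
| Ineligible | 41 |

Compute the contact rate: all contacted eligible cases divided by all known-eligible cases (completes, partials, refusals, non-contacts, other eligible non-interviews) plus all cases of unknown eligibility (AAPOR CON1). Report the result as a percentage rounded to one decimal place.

Top = 65 + 8 + 16 + 6 = 95
Base = 65 + 8 + 16 + 36 + 6 + 43 = 174
CON1 = 95 / 174 = 0.5460

54.6%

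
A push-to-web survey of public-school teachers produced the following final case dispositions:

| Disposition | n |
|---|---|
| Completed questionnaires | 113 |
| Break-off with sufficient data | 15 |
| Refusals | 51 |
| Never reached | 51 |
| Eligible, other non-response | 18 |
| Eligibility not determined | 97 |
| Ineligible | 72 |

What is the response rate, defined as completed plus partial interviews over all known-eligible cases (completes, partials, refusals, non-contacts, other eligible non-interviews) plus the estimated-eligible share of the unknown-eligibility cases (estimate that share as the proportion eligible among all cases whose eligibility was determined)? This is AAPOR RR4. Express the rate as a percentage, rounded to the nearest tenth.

39.6%

Top: 113 + 15 = 128
Eligible (known): 113 + 15 + 51 + 51 + 18 = 248
e = 248 / (248 + 72) = 248 / 320 = 0.7750
Eligible share of unknowns: 0.7750 × 97 = 75.17
Denominator: 248 + 75.17 = 323.17
RR4 = 128 / 323.17 = 0.3961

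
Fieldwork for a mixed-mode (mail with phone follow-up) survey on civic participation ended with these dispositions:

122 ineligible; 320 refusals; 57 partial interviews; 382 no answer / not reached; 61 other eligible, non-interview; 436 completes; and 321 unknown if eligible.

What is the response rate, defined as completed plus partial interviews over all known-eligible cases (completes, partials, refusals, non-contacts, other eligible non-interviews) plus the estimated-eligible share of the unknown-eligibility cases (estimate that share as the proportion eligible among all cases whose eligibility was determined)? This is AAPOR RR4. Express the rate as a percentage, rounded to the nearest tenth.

31.8%

Top → 436 + 57 = 493
Known eligible → 436 + 57 + 320 + 382 + 61 = 1256
e = 1256 / (1256 + 122) = 1256 / 1378 = 0.9115
e × U → 0.9115 × 321 = 292.59
Base → 1256 + 292.59 = 1548.59
RR4 = 493 / 1548.59 = 0.3184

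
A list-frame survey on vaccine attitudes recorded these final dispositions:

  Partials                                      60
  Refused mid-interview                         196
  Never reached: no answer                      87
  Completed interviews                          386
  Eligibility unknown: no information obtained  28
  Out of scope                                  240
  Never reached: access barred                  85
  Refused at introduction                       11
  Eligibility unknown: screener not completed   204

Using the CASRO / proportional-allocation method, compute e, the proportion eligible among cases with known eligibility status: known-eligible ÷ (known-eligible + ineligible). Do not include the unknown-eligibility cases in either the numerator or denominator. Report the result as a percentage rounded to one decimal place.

77.5%

Refusals = 11 + 196 = 207
Non-contacts = 87 + 85 = 172
Undetermined eligibility = 204 + 28 = 232
Eligible (known) = 386 + 60 + 207 + 172 = 825
e = 825 / (825 + 240) = 825 / 1065 = 0.7746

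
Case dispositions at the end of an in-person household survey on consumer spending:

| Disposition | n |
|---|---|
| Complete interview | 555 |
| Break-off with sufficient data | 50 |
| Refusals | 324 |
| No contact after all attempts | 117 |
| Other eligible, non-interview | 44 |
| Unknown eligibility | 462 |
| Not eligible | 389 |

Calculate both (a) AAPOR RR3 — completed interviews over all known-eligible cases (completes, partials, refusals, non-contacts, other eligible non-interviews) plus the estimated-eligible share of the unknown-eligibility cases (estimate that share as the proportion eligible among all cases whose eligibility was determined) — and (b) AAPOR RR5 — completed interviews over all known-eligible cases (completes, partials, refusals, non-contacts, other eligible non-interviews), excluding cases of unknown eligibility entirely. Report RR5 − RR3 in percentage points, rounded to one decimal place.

Num: 555
Eligible (known): 555 + 50 + 324 + 117 + 44 = 1090
e = 1090 / (1090 + 389) = 1090 / 1479 = 0.7370
e × U: 0.7370 × 462 = 340.49
Denom: 1090 + 340.49 = 1430.49
RR3 = 555 / 1430.49 = 0.3880
Denom: 555 + 50 + 324 + 117 + 44 = 1090
RR5 = 555 / 1090 = 0.5092
Difference = 50.92 − 38.80 = 12.12 percentage points

12.1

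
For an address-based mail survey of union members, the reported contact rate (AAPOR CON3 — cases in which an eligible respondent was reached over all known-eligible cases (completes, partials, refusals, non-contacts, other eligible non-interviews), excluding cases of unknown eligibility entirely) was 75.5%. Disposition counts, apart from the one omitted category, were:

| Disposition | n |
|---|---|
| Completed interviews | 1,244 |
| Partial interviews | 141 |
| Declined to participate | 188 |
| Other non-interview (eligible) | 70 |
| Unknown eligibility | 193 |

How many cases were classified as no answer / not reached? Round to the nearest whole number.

Numerator = 1244 + 141 + 188 + 70 = 1643
CON3 = 1643 / D = 0.755
D = 1643 / 0.755 = 2176.2
Rest of base = 1643
no answer / not reached = 2176.2 − 1643 ≈ 533

533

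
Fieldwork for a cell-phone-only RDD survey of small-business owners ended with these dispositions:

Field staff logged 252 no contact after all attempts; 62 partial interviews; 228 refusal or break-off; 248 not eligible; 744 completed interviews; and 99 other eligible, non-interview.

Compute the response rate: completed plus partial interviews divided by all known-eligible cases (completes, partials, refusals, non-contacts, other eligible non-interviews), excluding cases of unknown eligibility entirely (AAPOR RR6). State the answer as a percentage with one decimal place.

58.2%

Num: 744 + 62 = 806
Denom: 744 + 62 + 228 + 252 + 99 = 1385
RR6 = 806 / 1385 = 0.5819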